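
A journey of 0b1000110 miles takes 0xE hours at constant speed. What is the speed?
Convert 0b1000110 (binary) → 64 + 4 + 2 = 70 (decimal)
Convert 0xE (hexadecimal) → 14 (decimal)
Compute 70 ÷ 14 = 5
5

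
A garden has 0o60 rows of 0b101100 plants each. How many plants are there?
Convert 0b101100 (binary) → 32 + 8 + 4 = 44 (decimal)
Convert 0o60 (octal) → 6×8 = 48 (decimal)
Compute 44 × 48 = 2112
2112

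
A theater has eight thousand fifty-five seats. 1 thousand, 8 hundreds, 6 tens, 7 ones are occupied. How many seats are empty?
Convert eight thousand fifty-five (English words) → 8×1000 + 55 = 8055 (decimal)
Convert 1 thousand, 8 hundreds, 6 tens, 7 ones (place-value notation) → 1×1000 + 8×100 + 6×10 + 7 = 1867 (decimal)
Compute 8055 - 1867 = 6188
6188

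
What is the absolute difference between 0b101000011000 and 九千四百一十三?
Convert 0b101000011000 (binary) → 2048 + 512 + 16 + 8 = 2584 (decimal)
Convert 九千四百一十三 (Chinese numeral) → 9×1000 + 4×100 + 1×10 + 3 = 9413 (decimal)
Compute |2584 - 9413| = 6829
6829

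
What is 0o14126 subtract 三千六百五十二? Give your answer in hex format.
Convert 0o14126 (octal) → 1×4096 + 4×512 + 1×64 + 2×8 + 6 = 6230 (decimal)
Convert 三千六百五十二 (Chinese numeral) → 3×1000 + 6×100 + 5×10 + 2 = 3652 (decimal)
Compute 6230 - 3652 = 2578
Convert 2578 (decimal) → 2578 = 10×256 + 1×16 + 2 → 0xA12 (hexadecimal)
0xA12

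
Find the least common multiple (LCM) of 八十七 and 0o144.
Convert 八十七 (Chinese numeral) → 8×10 + 7 = 87 (decimal)
Convert 0o144 (octal) → 1×64 + 4×8 + 4 = 100 (decimal)
Compute lcm(87, 100) = 8700
8700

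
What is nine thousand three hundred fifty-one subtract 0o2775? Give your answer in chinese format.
Convert nine thousand three hundred fifty-one (English words) → 9×1000 + 3×100 + 51 = 9351 (decimal)
Convert 0o2775 (octal) → 2×512 + 7×64 + 7×8 + 5 = 1533 (decimal)
Compute 9351 - 1533 = 7818
Convert 7818 (decimal) → 7818 = 7×1000 + 8×100 + 1×10 + 8 → 七千八百一十八 (Chinese numeral)
七千八百一十八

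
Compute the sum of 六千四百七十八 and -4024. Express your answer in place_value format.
Convert 六千四百七十八 (Chinese numeral) → 6×1000 + 4×100 + 7×10 + 8 = 6478 (decimal)
Compute 6478 + -4024 = 2454
Convert 2454 (decimal) → 2454 = 2×1000 + 4×100 + 5×10 + 4 → 2 thousands, 4 hundreds, 5 tens, 4 ones (place-value notation)
2 thousands, 4 hundreds, 5 tens, 4 ones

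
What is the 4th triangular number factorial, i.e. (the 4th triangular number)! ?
Convert the 4th triangular number (triangular index) → 4×5/2 = 10 (decimal)
Compute 10! = 3628800
3628800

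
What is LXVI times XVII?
Convert LXVI (Roman numeral) → 50 + 10 + 5 + 1 = 66 (decimal)
Convert XVII (Roman numeral) → 10 + 5 + 1 + 1 = 17 (decimal)
Compute 66 × 17 = 1122
1122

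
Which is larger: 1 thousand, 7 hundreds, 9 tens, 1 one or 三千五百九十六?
Convert 1 thousand, 7 hundreds, 9 tens, 1 one (place-value notation) → 1×1000 + 7×100 + 9×10 + 1 = 1791 (decimal)
Convert 三千五百九十六 (Chinese numeral) → 3×1000 + 5×100 + 9×10 + 6 = 3596 (decimal)
Compare 1791 vs 3596: larger = 3596
3596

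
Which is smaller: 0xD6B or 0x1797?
Convert 0xD6B (hexadecimal) → 13×256 + 6×16 + 11 = 3435 (decimal)
Convert 0x1797 (hexadecimal) → 1×4096 + 7×256 + 9×16 + 7 = 6039 (decimal)
Compare 3435 vs 6039: smaller = 3435
3435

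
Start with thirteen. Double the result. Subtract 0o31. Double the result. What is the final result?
Convert thirteen (English words) → 13 (decimal)
Start: 13
13 × 2 = 26
Convert 0o31 (octal) → 3×8 + 1 = 25 (decimal)
26 - 25 = 1
1 × 2 = 2
2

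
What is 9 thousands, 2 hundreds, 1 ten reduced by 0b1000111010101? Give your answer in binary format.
Convert 9 thousands, 2 hundreds, 1 ten (place-value notation) → 9×1000 + 2×100 + 1×10 = 9210 (decimal)
Convert 0b1000111010101 (binary) → 4096 + 256 + 128 + 64 + 16 + 4 + 1 = 4565 (decimal)
Compute 9210 - 4565 = 4645
Convert 4645 (decimal) → 4645 = 4096 + 512 + 32 + 4 + 1 → 0b1001000100101 (binary)
0b1001000100101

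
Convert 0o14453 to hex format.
Convert 0o14453 (octal) → 1×4096 + 4×512 + 4×64 + 5×8 + 3 = 6443 (decimal)
Convert 6443 (decimal) → 6443 = 1×4096 + 9×256 + 2×16 + 11 → 0x192B (hexadecimal)
0x192B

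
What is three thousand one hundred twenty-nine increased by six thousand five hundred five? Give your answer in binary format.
Convert three thousand one hundred twenty-nine (English words) → 3×1000 + 1×100 + 29 = 3129 (decimal)
Convert six thousand five hundred five (English words) → 6×1000 + 5×100 + 5 = 6505 (decimal)
Compute 3129 + 6505 = 9634
Convert 9634 (decimal) → 9634 = 8192 + 1024 + 256 + 128 + 32 + 2 → 0b10010110100010 (binary)
0b10010110100010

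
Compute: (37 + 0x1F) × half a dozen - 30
Convert 0x1F (hexadecimal) → 1×16 + 15 = 31 (decimal)
Convert half a dozen (colloquial) → 6 (decimal)
Expression in decimal: (37 + 31) × 6 - 30
Parentheses first: 37 + 31 = 68
Multiply: 68 × 6 = 408
Subtract: 408 - 30 = 378
378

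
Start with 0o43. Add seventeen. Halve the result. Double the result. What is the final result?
Convert 0o43 (octal) → 4×8 + 3 = 35 (decimal)
Start: 35
Convert seventeen (English words) → 17 (decimal)
35 + 17 = 52
52 ÷ 2 = 26
26 × 2 = 52
52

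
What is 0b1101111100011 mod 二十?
Convert 0b1101111100011 (binary) → 4096 + 2048 + 512 + 256 + 128 + 64 + 32 + 2 + 1 = 7139 (decimal)
Convert 二十 (Chinese numeral) → 2×10 = 20 (decimal)
Compute 7139 mod 20 = 19
19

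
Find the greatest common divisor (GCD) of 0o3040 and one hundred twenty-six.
Convert 0o3040 (octal) → 3×512 + 4×8 = 1568 (decimal)
Convert one hundred twenty-six (English words) → 1×100 + 26 = 126 (decimal)
Compute gcd(1568, 126) = 14
14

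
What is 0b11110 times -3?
Convert 0b11110 (binary) → 16 + 8 + 4 + 2 = 30 (decimal)
Compute 30 × -3 = -90
-90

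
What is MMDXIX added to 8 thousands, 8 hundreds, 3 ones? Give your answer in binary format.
Convert MMDXIX (Roman numeral) → 1000 + 1000 + 500 + 10 + 9 = 2519 (decimal)
Convert 8 thousands, 8 hundreds, 3 ones (place-value notation) → 8×1000 + 8×100 + 3 = 8803 (decimal)
Compute 2519 + 8803 = 11322
Convert 11322 (decimal) → 11322 = 8192 + 2048 + 1024 + 32 + 16 + 8 + 2 → 0b10110000111010 (binary)
0b10110000111010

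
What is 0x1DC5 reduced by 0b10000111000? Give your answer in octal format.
Convert 0x1DC5 (hexadecimal) → 1×4096 + 13×256 + 12×16 + 5 = 7621 (decimal)
Convert 0b10000111000 (binary) → 1024 + 32 + 16 + 8 = 1080 (decimal)
Compute 7621 - 1080 = 6541
Convert 6541 (decimal) → 6541 = 1×4096 + 4×512 + 6×64 + 1×8 + 5 → 0o14615 (octal)
0o14615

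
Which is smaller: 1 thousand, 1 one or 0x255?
Convert 1 thousand, 1 one (place-value notation) → 1×1000 + 1 = 1001 (decimal)
Convert 0x255 (hexadecimal) → 2×256 + 5×16 + 5 = 597 (decimal)
Compare 1001 vs 597: smaller = 597
597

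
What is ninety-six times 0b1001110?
Convert ninety-six (English words) → 96 (decimal)
Convert 0b1001110 (binary) → 64 + 8 + 4 + 2 = 78 (decimal)
Compute 96 × 78 = 7488
7488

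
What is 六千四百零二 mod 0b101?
Convert 六千四百零二 (Chinese numeral) → 6×1000 + 4×100 + 2 = 6402 (decimal)
Convert 0b101 (binary) → 4 + 1 = 5 (decimal)
Compute 6402 mod 5 = 2
2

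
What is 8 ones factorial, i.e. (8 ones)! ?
Convert 8 ones (place-value notation) → 8 (decimal)
Compute 8! = 40320
40320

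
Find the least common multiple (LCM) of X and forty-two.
Convert X (Roman numeral) → 10 (decimal)
Convert forty-two (English words) → 42 (decimal)
Compute lcm(10, 42) = 210
210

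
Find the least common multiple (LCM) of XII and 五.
Convert XII (Roman numeral) → 10 + 1 + 1 = 12 (decimal)
Convert 五 (Chinese numeral) → 5 (decimal)
Compute lcm(12, 5) = 60
60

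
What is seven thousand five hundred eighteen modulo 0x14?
Convert seven thousand five hundred eighteen (English words) → 7×1000 + 5×100 + 18 = 7518 (decimal)
Convert 0x14 (hexadecimal) → 1×16 + 4 = 20 (decimal)
Compute 7518 mod 20 = 18
18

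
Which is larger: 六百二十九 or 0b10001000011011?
Convert 六百二十九 (Chinese numeral) → 6×100 + 2×10 + 9 = 629 (decimal)
Convert 0b10001000011011 (binary) → 8192 + 512 + 16 + 8 + 2 + 1 = 8731 (decimal)
Compare 629 vs 8731: larger = 8731
8731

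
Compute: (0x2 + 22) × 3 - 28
Convert 0x2 (hexadecimal) → 2 (decimal)
Expression in decimal: (2 + 22) × 3 - 28
Parentheses first: 2 + 22 = 24
Multiply: 24 × 3 = 72
Subtract: 72 - 28 = 44
44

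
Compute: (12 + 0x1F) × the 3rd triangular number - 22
Convert 0x1F (hexadecimal) → 1×16 + 15 = 31 (decimal)
Convert the 3rd triangular number (triangular index) → 3×4/2 = 6 (decimal)
Expression in decimal: (12 + 31) × 6 - 22
Parentheses first: 12 + 31 = 43
Multiply: 43 × 6 = 258
Subtract: 258 - 22 = 236
236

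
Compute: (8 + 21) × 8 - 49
Parentheses first: 8 + 21 = 29
Multiply: 29 × 8 = 232
Subtract: 232 - 49 = 183
183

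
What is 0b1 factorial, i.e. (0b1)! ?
Convert 0b1 (binary) → 1 (decimal)
Compute 1! = 1
1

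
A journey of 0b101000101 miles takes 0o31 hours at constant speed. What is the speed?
Convert 0b101000101 (binary) → 256 + 64 + 4 + 1 = 325 (decimal)
Convert 0o31 (octal) → 3×8 + 1 = 25 (decimal)
Compute 325 ÷ 25 = 13
13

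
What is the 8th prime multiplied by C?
Convert the 8th prime (prime index) → 19 (decimal)
Convert C (Roman numeral) → 100 (decimal)
Compute 19 × 100 = 1900
1900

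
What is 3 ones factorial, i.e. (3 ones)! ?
Convert 3 ones (place-value notation) → 3 (decimal)
Compute 3! = 6
6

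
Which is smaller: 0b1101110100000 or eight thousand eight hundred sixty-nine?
Convert 0b1101110100000 (binary) → 4096 + 2048 + 512 + 256 + 128 + 32 = 7072 (decimal)
Convert eight thousand eight hundred sixty-nine (English words) → 8×1000 + 8×100 + 69 = 8869 (decimal)
Compare 7072 vs 8869: smaller = 7072
7072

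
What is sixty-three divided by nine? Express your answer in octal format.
Convert sixty-three (English words) → 63 (decimal)
Convert nine (English words) → 9 (decimal)
Compute 63 ÷ 9 = 7
Convert 7 (decimal) → 0o7 (octal)
0o7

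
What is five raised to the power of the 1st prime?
Convert five (English words) → 5 (decimal)
Convert the 1st prime (prime index) → 2 (decimal)
Compute 5 ^ 2 = 25
25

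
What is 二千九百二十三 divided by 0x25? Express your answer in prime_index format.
Convert 二千九百二十三 (Chinese numeral) → 2×1000 + 9×100 + 2×10 + 3 = 2923 (decimal)
Convert 0x25 (hexadecimal) → 2×16 + 5 = 37 (decimal)
Compute 2923 ÷ 37 = 79
Convert 79 (decimal) → the 22nd prime (prime index)
the 22nd prime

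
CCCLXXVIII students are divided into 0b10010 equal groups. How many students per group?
Convert CCCLXXVIII (Roman numeral) → 100 + 100 + 100 + 50 + 10 + 10 + 5 + 1 + 1 + 1 = 378 (decimal)
Convert 0b10010 (binary) → 16 + 2 = 18 (decimal)
Compute 378 ÷ 18 = 21
21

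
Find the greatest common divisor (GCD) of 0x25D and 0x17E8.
Convert 0x25D (hexadecimal) → 2×256 + 5×16 + 13 = 605 (decimal)
Convert 0x17E8 (hexadecimal) → 1×4096 + 7×256 + 14×16 + 8 = 6120 (decimal)
Compute gcd(605, 6120) = 5
5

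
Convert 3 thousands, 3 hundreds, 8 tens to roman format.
Convert 3 thousands, 3 hundreds, 8 tens (place-value notation) → 3×1000 + 3×100 + 8×10 = 3380 (decimal)
Convert 3380 (decimal) → 3380 = 1000 + 1000 + 1000 + 100 + 100 + 100 + 50 + 10 + 10 + 10 → MMMCCCLXXX (Roman numeral)
MMMCCCLXXX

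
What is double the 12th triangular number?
The 12th triangular number = 12×13/2 = 78
Compute 78 × 2 = 156
156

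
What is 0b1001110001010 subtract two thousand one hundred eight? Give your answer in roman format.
Convert 0b1001110001010 (binary) → 4096 + 512 + 256 + 128 + 8 + 2 = 5002 (decimal)
Convert two thousand one hundred eight (English words) → 2×1000 + 1×100 + 8 = 2108 (decimal)
Compute 5002 - 2108 = 2894
Convert 2894 (decimal) → 2894 = 1000 + 1000 + 500 + 100 + 100 + 100 + 90 + 4 → MMDCCCXCIV (Roman numeral)
MMDCCCXCIV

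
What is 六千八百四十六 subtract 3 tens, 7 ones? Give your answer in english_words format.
Convert 六千八百四十六 (Chinese numeral) → 6×1000 + 8×100 + 4×10 + 6 = 6846 (decimal)
Convert 3 tens, 7 ones (place-value notation) → 3×10 + 7 = 37 (decimal)
Compute 6846 - 37 = 6809
Convert 6809 (decimal) → 6809 = 6×1000 + 8×100 + 9 → six thousand eight hundred nine (English words)
six thousand eight hundred nine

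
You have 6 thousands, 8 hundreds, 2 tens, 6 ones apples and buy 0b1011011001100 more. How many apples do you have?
Convert 6 thousands, 8 hundreds, 2 tens, 6 ones (place-value notation) → 6×1000 + 8×100 + 2×10 + 6 = 6826 (decimal)
Convert 0b1011011001100 (binary) → 4096 + 1024 + 512 + 128 + 64 + 8 + 4 = 5836 (decimal)
Compute 6826 + 5836 = 12662
12662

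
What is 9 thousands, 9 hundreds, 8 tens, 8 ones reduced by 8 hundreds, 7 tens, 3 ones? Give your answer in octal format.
Convert 9 thousands, 9 hundreds, 8 tens, 8 ones (place-value notation) → 9×1000 + 9×100 + 8×10 + 8 = 9988 (decimal)
Convert 8 hundreds, 7 tens, 3 ones (place-value notation) → 8×100 + 7×10 + 3 = 873 (decimal)
Compute 9988 - 873 = 9115
Convert 9115 (decimal) → 9115 = 2×4096 + 1×512 + 6×64 + 3×8 + 3 → 0o21633 (octal)
0o21633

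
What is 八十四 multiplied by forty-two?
Convert 八十四 (Chinese numeral) → 8×10 + 4 = 84 (decimal)
Convert forty-two (English words) → 42 (decimal)
Compute 84 × 42 = 3528
3528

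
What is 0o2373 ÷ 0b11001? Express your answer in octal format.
Convert 0o2373 (octal) → 2×512 + 3×64 + 7×8 + 3 = 1275 (decimal)
Convert 0b11001 (binary) → 16 + 8 + 1 = 25 (decimal)
Compute 1275 ÷ 25 = 51
Convert 51 (decimal) → 51 = 6×8 + 3 → 0o63 (octal)
0o63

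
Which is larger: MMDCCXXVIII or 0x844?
Convert MMDCCXXVIII (Roman numeral) → 1000 + 1000 + 500 + 100 + 100 + 10 + 10 + 5 + 1 + 1 + 1 = 2728 (decimal)
Convert 0x844 (hexadecimal) → 8×256 + 4×16 + 4 = 2116 (decimal)
Compare 2728 vs 2116: larger = 2728
2728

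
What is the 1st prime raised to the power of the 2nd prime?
Convert the 1st prime (prime index) → 2 (decimal)
Convert the 2nd prime (prime index) → 3 (decimal)
Compute 2 ^ 3 = 8
8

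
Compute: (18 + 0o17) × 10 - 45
Convert 0o17 (octal) → 1×8 + 7 = 15 (decimal)
Expression in decimal: (18 + 15) × 10 - 45
Parentheses first: 18 + 15 = 33
Multiply: 33 × 10 = 330
Subtract: 330 - 45 = 285
285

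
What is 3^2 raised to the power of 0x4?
Convert 3^2 (power) → 9 (decimal)
Convert 0x4 (hexadecimal) → 4 (decimal)
Compute 9 ^ 4 = 6561
6561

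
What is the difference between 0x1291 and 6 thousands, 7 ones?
Convert 0x1291 (hexadecimal) → 1×4096 + 2×256 + 9×16 + 1 = 4753 (decimal)
Convert 6 thousands, 7 ones (place-value notation) → 6×1000 + 7 = 6007 (decimal)
Difference: |4753 - 6007| = 1254
1254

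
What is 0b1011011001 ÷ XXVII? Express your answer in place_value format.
Convert 0b1011011001 (binary) → 512 + 128 + 64 + 16 + 8 + 1 = 729 (decimal)
Convert XXVII (Roman numeral) → 10 + 10 + 5 + 1 + 1 = 27 (decimal)
Compute 729 ÷ 27 = 27
Convert 27 (decimal) → 27 = 2×10 + 7 → 2 tens, 7 ones (place-value notation)
2 tens, 7 ones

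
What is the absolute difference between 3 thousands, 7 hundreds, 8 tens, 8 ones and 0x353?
Convert 3 thousands, 7 hundreds, 8 tens, 8 ones (place-value notation) → 3×1000 + 7×100 + 8×10 + 8 = 3788 (decimal)
Convert 0x353 (hexadecimal) → 3×256 + 5×16 + 3 = 851 (decimal)
Compute |3788 - 851| = 2937
2937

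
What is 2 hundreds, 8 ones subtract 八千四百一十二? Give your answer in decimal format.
Convert 2 hundreds, 8 ones (place-value notation) → 2×100 + 8 = 208 (decimal)
Convert 八千四百一十二 (Chinese numeral) → 8×1000 + 4×100 + 1×10 + 2 = 8412 (decimal)
Compute 208 - 8412 = -8204
-8204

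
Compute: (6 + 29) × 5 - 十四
Convert 十四 (Chinese numeral) → 1×10 + 4 = 14 (decimal)
Expression in decimal: (6 + 29) × 5 - 14
Parentheses first: 6 + 29 = 35
Multiply: 35 × 5 = 175
Subtract: 175 - 14 = 161
161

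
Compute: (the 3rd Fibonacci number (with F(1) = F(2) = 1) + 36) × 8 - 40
Convert the 3rd Fibonacci number (with F(1) = F(2) = 1) (Fibonacci index) → 1, 1, 2 → 2 (decimal)
Expression in decimal: (2 + 36) × 8 - 40
Parentheses first: 2 + 36 = 38
Multiply: 38 × 8 = 304
Subtract: 304 - 40 = 264
264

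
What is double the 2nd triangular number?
The 2nd triangular number = 2×3/2 = 3
Compute 3 × 2 = 6
6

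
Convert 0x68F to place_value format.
Convert 0x68F (hexadecimal) → 6×256 + 8×16 + 15 = 1679 (decimal)
Convert 1679 (decimal) → 1679 = 1×1000 + 6×100 + 7×10 + 9 → 1 thousand, 6 hundreds, 7 tens, 9 ones (place-value notation)
1 thousand, 6 hundreds, 7 tens, 9 ones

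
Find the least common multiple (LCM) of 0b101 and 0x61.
Convert 0b101 (binary) → 4 + 1 = 5 (decimal)
Convert 0x61 (hexadecimal) → 6×16 + 1 = 97 (decimal)
Compute lcm(5, 97) = 485
485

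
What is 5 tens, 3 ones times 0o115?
Convert 5 tens, 3 ones (place-value notation) → 5×10 + 3 = 53 (decimal)
Convert 0o115 (octal) → 1×64 + 1×8 + 5 = 77 (decimal)
Compute 53 × 77 = 4081
4081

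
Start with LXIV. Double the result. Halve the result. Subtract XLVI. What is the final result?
Convert LXIV (Roman numeral) → 50 + 10 + 4 = 64 (decimal)
Start: 64
64 × 2 = 128
128 ÷ 2 = 64
Convert XLVI (Roman numeral) → 40 + 5 + 1 = 46 (decimal)
64 - 46 = 18
18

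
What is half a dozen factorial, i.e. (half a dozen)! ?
Convert half a dozen (colloquial) → 6 (decimal)
Compute 6! = 720
720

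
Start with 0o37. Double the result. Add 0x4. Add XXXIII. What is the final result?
Convert 0o37 (octal) → 3×8 + 7 = 31 (decimal)
Start: 31
31 × 2 = 62
Convert 0x4 (hexadecimal) → 4 (decimal)
62 + 4 = 66
Convert XXXIII (Roman numeral) → 10 + 10 + 10 + 1 + 1 + 1 = 33 (decimal)
66 + 33 = 99
99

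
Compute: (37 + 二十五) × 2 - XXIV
Convert 二十五 (Chinese numeral) → 2×10 + 5 = 25 (decimal)
Convert XXIV (Roman numeral) → 10 + 10 + 4 = 24 (decimal)
Expression in decimal: (37 + 25) × 2 - 24
Parentheses first: 37 + 25 = 62
Multiply: 62 × 2 = 124
Subtract: 124 - 24 = 100
100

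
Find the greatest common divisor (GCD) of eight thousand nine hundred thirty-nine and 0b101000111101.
Convert eight thousand nine hundred thirty-nine (English words) → 8×1000 + 9×100 + 39 = 8939 (decimal)
Convert 0b101000111101 (binary) → 2048 + 512 + 32 + 16 + 8 + 4 + 1 = 2621 (decimal)
Compute gcd(8939, 2621) = 1
1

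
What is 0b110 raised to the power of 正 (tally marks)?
Convert 0b110 (binary) → 4 + 2 = 6 (decimal)
Convert 正 (tally marks) → 5 (decimal)
Compute 6 ^ 5 = 7776
7776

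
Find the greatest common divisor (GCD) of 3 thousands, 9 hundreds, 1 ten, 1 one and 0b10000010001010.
Convert 3 thousands, 9 hundreds, 1 ten, 1 one (place-value notation) → 3×1000 + 9×100 + 1×10 + 1 = 3911 (decimal)
Convert 0b10000010001010 (binary) → 8192 + 128 + 8 + 2 = 8330 (decimal)
Compute gcd(3911, 8330) = 1
1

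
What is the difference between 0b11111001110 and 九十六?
Convert 0b11111001110 (binary) → 1024 + 512 + 256 + 128 + 64 + 8 + 4 + 2 = 1998 (decimal)
Convert 九十六 (Chinese numeral) → 9×10 + 6 = 96 (decimal)
Difference: |1998 - 96| = 1902
1902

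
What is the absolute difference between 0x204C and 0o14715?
Convert 0x204C (hexadecimal) → 2×4096 + 4×16 + 12 = 8268 (decimal)
Convert 0o14715 (octal) → 1×4096 + 4×512 + 7×64 + 1×8 + 5 = 6605 (decimal)
Compute |8268 - 6605| = 1663
1663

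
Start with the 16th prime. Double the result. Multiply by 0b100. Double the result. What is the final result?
Convert the 16th prime (prime index) → 53 (decimal)
Start: 53
53 × 2 = 106
Convert 0b100 (binary) → 4 (decimal)
106 × 4 = 424
424 × 2 = 848
848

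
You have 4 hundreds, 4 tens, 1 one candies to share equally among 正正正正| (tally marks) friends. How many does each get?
Convert 4 hundreds, 4 tens, 1 one (place-value notation) → 4×100 + 4×10 + 1 = 441 (decimal)
Convert 正正正正| (tally marks) → 5 + 5 + 5 + 5 + 1 = 21 (decimal)
Compute 441 ÷ 21 = 21
21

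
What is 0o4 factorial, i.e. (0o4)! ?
Convert 0o4 (octal) → 4 (decimal)
Compute 4! = 24
24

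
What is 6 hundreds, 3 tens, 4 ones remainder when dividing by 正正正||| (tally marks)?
Convert 6 hundreds, 3 tens, 4 ones (place-value notation) → 6×100 + 3×10 + 4 = 634 (decimal)
Convert 正正正||| (tally marks) → 5 + 5 + 5 + 3 = 18 (decimal)
Compute 634 mod 18 = 4
4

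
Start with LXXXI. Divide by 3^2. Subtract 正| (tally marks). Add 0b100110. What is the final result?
Convert LXXXI (Roman numeral) → 50 + 10 + 10 + 10 + 1 = 81 (decimal)
Start: 81
Convert 3^2 (power) → 9 (decimal)
81 ÷ 9 = 9
Convert 正| (tally marks) → 5 + 1 = 6 (decimal)
9 - 6 = 3
Convert 0b100110 (binary) → 32 + 4 + 2 = 38 (decimal)
3 + 38 = 41
41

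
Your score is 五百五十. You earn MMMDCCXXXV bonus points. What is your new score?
Convert 五百五十 (Chinese numeral) → 5×100 + 5×10 = 550 (decimal)
Convert MMMDCCXXXV (Roman numeral) → 1000 + 1000 + 1000 + 500 + 100 + 100 + 10 + 10 + 10 + 5 = 3735 (decimal)
Compute 550 + 3735 = 4285
4285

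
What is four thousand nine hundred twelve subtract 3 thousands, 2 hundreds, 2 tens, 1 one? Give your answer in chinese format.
Convert four thousand nine hundred twelve (English words) → 4×1000 + 9×100 + 12 = 4912 (decimal)
Convert 3 thousands, 2 hundreds, 2 tens, 1 one (place-value notation) → 3×1000 + 2×100 + 2×10 + 1 = 3221 (decimal)
Compute 4912 - 3221 = 1691
Convert 1691 (decimal) → 1691 = 1×1000 + 6×100 + 9×10 + 1 → 一千六百九十一 (Chinese numeral)
一千六百九十一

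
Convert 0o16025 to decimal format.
Convert 0o16025 (octal) → 1×4096 + 6×512 + 2×8 + 5 = 7189 (decimal)
7189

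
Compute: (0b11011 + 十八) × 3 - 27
Convert 0b11011 (binary) → 16 + 8 + 2 + 1 = 27 (decimal)
Convert 十八 (Chinese numeral) → 1×10 + 8 = 18 (decimal)
Expression in decimal: (27 + 18) × 3 - 27
Parentheses first: 27 + 18 = 45
Multiply: 45 × 3 = 135
Subtract: 135 - 27 = 108
108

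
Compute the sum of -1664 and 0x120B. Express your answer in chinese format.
Convert 0x120B (hexadecimal) → 1×4096 + 2×256 + 11 = 4619 (decimal)
Compute -1664 + 4619 = 2955
Convert 2955 (decimal) → 2955 = 2×1000 + 9×100 + 5×10 + 5 → 二千九百五十五 (Chinese numeral)
二千九百五十五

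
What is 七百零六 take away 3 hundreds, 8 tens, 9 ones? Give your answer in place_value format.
Convert 七百零六 (Chinese numeral) → 7×100 + 6 = 706 (decimal)
Convert 3 hundreds, 8 tens, 9 ones (place-value notation) → 3×100 + 8×10 + 9 = 389 (decimal)
Compute 706 - 389 = 317
Convert 317 (decimal) → 317 = 3×100 + 1×10 + 7 → 3 hundreds, 1 ten, 7 ones (place-value notation)
3 hundreds, 1 ten, 7 ones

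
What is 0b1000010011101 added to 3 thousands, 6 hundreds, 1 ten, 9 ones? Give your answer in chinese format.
Convert 0b1000010011101 (binary) → 4096 + 128 + 16 + 8 + 4 + 1 = 4253 (decimal)
Convert 3 thousands, 6 hundreds, 1 ten, 9 ones (place-value notation) → 3×1000 + 6×100 + 1×10 + 9 = 3619 (decimal)
Compute 4253 + 3619 = 7872
Convert 7872 (decimal) → 7872 = 7×1000 + 8×100 + 7×10 + 2 → 七千八百七十二 (Chinese numeral)
七千八百七十二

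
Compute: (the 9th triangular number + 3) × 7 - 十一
Convert the 9th triangular number (triangular index) → 9×10/2 = 45 (decimal)
Convert 十一 (Chinese numeral) → 1×10 + 1 = 11 (decimal)
Expression in decimal: (45 + 3) × 7 - 11
Parentheses first: 45 + 3 = 48
Multiply: 48 × 7 = 336
Subtract: 336 - 11 = 325
325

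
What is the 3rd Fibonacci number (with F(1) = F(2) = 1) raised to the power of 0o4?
Convert the 3rd Fibonacci number (with F(1) = F(2) = 1) (Fibonacci index) → 1, 1, 2 → 2 (decimal)
Convert 0o4 (octal) → 4 (decimal)
Compute 2 ^ 4 = 16
16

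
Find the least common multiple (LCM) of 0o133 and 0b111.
Convert 0o133 (octal) → 1×64 + 3×8 + 3 = 91 (decimal)
Convert 0b111 (binary) → 4 + 2 + 1 = 7 (decimal)
Compute lcm(91, 7) = 91
91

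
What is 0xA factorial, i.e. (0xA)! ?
Convert 0xA (hexadecimal) → 10 (decimal)
Compute 10! = 3628800
3628800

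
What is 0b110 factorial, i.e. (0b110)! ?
Convert 0b110 (binary) → 4 + 2 = 6 (decimal)
Compute 6! = 720
720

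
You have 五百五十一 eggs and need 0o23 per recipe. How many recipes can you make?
Convert 五百五十一 (Chinese numeral) → 5×100 + 5×10 + 1 = 551 (decimal)
Convert 0o23 (octal) → 2×8 + 3 = 19 (decimal)
Compute 551 ÷ 19 = 29
29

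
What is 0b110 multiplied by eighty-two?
Convert 0b110 (binary) → 4 + 2 = 6 (decimal)
Convert eighty-two (English words) → 82 (decimal)
Compute 6 × 82 = 492
492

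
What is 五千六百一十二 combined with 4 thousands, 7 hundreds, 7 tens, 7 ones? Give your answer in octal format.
Convert 五千六百一十二 (Chinese numeral) → 5×1000 + 6×100 + 1×10 + 2 = 5612 (decimal)
Convert 4 thousands, 7 hundreds, 7 tens, 7 ones (place-value notation) → 4×1000 + 7×100 + 7×10 + 7 = 4777 (decimal)
Compute 5612 + 4777 = 10389
Convert 10389 (decimal) → 10389 = 2×4096 + 4×512 + 2×64 + 2×8 + 5 → 0o24225 (octal)
0o24225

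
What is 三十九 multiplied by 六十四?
Convert 三十九 (Chinese numeral) → 3×10 + 9 = 39 (decimal)
Convert 六十四 (Chinese numeral) → 6×10 + 4 = 64 (decimal)
Compute 39 × 64 = 2496
2496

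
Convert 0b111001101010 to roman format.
Convert 0b111001101010 (binary) → 2048 + 1024 + 512 + 64 + 32 + 8 + 2 = 3690 (decimal)
Convert 3690 (decimal) → 3690 = 1000 + 1000 + 1000 + 500 + 100 + 90 → MMMDCXC (Roman numeral)
MMMDCXC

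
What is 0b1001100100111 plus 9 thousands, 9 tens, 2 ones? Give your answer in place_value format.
Convert 0b1001100100111 (binary) → 4096 + 512 + 256 + 32 + 4 + 2 + 1 = 4903 (decimal)
Convert 9 thousands, 9 tens, 2 ones (place-value notation) → 9×1000 + 9×10 + 2 = 9092 (decimal)
Compute 4903 + 9092 = 13995
Convert 13995 (decimal) → 13995 = 13×1000 + 9×100 + 9×10 + 5 → 13 thousands, 9 hundreds, 9 tens, 5 ones (place-value notation)
13 thousands, 9 hundreds, 9 tens, 5 ones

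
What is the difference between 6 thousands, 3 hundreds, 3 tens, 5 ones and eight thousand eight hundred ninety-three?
Convert 6 thousands, 3 hundreds, 3 tens, 5 ones (place-value notation) → 6×1000 + 3×100 + 3×10 + 5 = 6335 (decimal)
Convert eight thousand eight hundred ninety-three (English words) → 8×1000 + 8×100 + 93 = 8893 (decimal)
Difference: |6335 - 8893| = 2558
2558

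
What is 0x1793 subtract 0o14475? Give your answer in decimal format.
Convert 0x1793 (hexadecimal) → 1×4096 + 7×256 + 9×16 + 3 = 6035 (decimal)
Convert 0o14475 (octal) → 1×4096 + 4×512 + 4×64 + 7×8 + 5 = 6461 (decimal)
Compute 6035 - 6461 = -426
-426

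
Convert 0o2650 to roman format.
Convert 0o2650 (octal) → 2×512 + 6×64 + 5×8 = 1448 (decimal)
Convert 1448 (decimal) → 1448 = 1000 + 400 + 40 + 5 + 1 + 1 + 1 → MCDXLVIII (Roman numeral)
MCDXLVIII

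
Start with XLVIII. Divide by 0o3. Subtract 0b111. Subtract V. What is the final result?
Convert XLVIII (Roman numeral) → 40 + 5 + 1 + 1 + 1 = 48 (decimal)
Start: 48
Convert 0o3 (octal) → 3 (decimal)
48 ÷ 3 = 16
Convert 0b111 (binary) → 4 + 2 + 1 = 7 (decimal)
16 - 7 = 9
Convert V (Roman numeral) → 5 (decimal)
9 - 5 = 4
4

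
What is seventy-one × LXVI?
Convert seventy-one (English words) → 71 (decimal)
Convert LXVI (Roman numeral) → 50 + 10 + 5 + 1 = 66 (decimal)
Compute 71 × 66 = 4686
4686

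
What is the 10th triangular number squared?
The 10th triangular number = 10×11/2 = 55
Compute 55² = 55 × 55 = 3025
3025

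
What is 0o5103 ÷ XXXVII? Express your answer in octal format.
Convert 0o5103 (octal) → 5×512 + 1×64 + 3 = 2627 (decimal)
Convert XXXVII (Roman numeral) → 10 + 10 + 10 + 5 + 1 + 1 = 37 (decimal)
Compute 2627 ÷ 37 = 71
Convert 71 (decimal) → 71 = 1×64 + 7 → 0o107 (octal)
0o107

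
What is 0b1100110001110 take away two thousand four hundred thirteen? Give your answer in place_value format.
Convert 0b1100110001110 (binary) → 4096 + 2048 + 256 + 128 + 8 + 4 + 2 = 6542 (decimal)
Convert two thousand four hundred thirteen (English words) → 2×1000 + 4×100 + 13 = 2413 (decimal)
Compute 6542 - 2413 = 4129
Convert 4129 (decimal) → 4129 = 4×1000 + 1×100 + 2×10 + 9 → 4 thousands, 1 hundred, 2 tens, 9 ones (place-value notation)
4 thousands, 1 hundred, 2 tens, 9 ones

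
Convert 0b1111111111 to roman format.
Convert 0b1111111111 (binary) → 512 + 256 + 128 + 64 + 32 + 16 + 8 + 4 + 2 + 1 = 1023 (decimal)
Convert 1023 (decimal) → 1023 = 1000 + 10 + 10 + 1 + 1 + 1 → MXXIII (Roman numeral)
MXXIII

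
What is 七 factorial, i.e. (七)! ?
Convert 七 (Chinese numeral) → 7 (decimal)
Compute 7! = 5040
5040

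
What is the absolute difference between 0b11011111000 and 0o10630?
Convert 0b11011111000 (binary) → 1024 + 512 + 128 + 64 + 32 + 16 + 8 = 1784 (decimal)
Convert 0o10630 (octal) → 1×4096 + 6×64 + 3×8 = 4504 (decimal)
Compute |1784 - 4504| = 2720
2720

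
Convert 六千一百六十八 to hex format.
Convert 六千一百六十八 (Chinese numeral) → 6×1000 + 1×100 + 6×10 + 8 = 6168 (decimal)
Convert 6168 (decimal) → 6168 = 1×4096 + 8×256 + 1×16 + 8 → 0x1818 (hexadecimal)
0x1818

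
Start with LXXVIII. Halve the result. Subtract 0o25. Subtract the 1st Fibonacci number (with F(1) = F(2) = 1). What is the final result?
Convert LXXVIII (Roman numeral) → 50 + 10 + 10 + 5 + 1 + 1 + 1 = 78 (decimal)
Start: 78
78 ÷ 2 = 39
Convert 0o25 (octal) → 2×8 + 5 = 21 (decimal)
39 - 21 = 18
Convert the 1st Fibonacci number (with F(1) = F(2) = 1) (Fibonacci index) → 1 (decimal)
18 - 1 = 17
17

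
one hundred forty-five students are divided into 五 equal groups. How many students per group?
Convert one hundred forty-five (English words) → 1×100 + 45 = 145 (decimal)
Convert 五 (Chinese numeral) → 5 (decimal)
Compute 145 ÷ 5 = 29
29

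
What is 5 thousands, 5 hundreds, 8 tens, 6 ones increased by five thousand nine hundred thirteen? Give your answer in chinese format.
Convert 5 thousands, 5 hundreds, 8 tens, 6 ones (place-value notation) → 5×1000 + 5×100 + 8×10 + 6 = 5586 (decimal)
Convert five thousand nine hundred thirteen (English words) → 5×1000 + 9×100 + 13 = 5913 (decimal)
Compute 5586 + 5913 = 11499
Convert 11499 (decimal) → 11499 = 1×10000 + 1×1000 + 4×100 + 9×10 + 9 → 一万一千四百九十九 (Chinese numeral)
一万一千四百九十九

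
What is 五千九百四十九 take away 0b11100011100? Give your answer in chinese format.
Convert 五千九百四十九 (Chinese numeral) → 5×1000 + 9×100 + 4×10 + 9 = 5949 (decimal)
Convert 0b11100011100 (binary) → 1024 + 512 + 256 + 16 + 8 + 4 = 1820 (decimal)
Compute 5949 - 1820 = 4129
Convert 4129 (decimal) → 4129 = 4×1000 + 1×100 + 2×10 + 9 → 四千一百二十九 (Chinese numeral)
四千一百二十九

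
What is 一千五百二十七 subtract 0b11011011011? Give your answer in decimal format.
Convert 一千五百二十七 (Chinese numeral) → 1×1000 + 5×100 + 2×10 + 7 = 1527 (decimal)
Convert 0b11011011011 (binary) → 1024 + 512 + 128 + 64 + 16 + 8 + 2 + 1 = 1755 (decimal)
Compute 1527 - 1755 = -228
-228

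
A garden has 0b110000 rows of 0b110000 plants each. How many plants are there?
Convert 0b110000 (binary) → 32 + 16 = 48 (decimal)
Convert 0b110000 (binary) → 32 + 16 = 48 (decimal)
Compute 48 × 48 = 2304
2304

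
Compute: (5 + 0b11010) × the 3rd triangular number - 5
Convert 0b11010 (binary) → 16 + 8 + 2 = 26 (decimal)
Convert the 3rd triangular number (triangular index) → 3×4/2 = 6 (decimal)
Expression in decimal: (5 + 26) × 6 - 5
Parentheses first: 5 + 26 = 31
Multiply: 31 × 6 = 186
Subtract: 186 - 5 = 181
181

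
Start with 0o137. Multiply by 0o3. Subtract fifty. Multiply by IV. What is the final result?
Convert 0o137 (octal) → 1×64 + 3×8 + 7 = 95 (decimal)
Start: 95
Convert 0o3 (octal) → 3 (decimal)
95 × 3 = 285
Convert fifty (English words) → 50 (decimal)
285 - 50 = 235
Convert IV (Roman numeral) → 4 (decimal)
235 × 4 = 940
940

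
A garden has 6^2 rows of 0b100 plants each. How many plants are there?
Convert 0b100 (binary) → 4 (decimal)
Convert 6^2 (power) → 36 (decimal)
Compute 4 × 36 = 144
144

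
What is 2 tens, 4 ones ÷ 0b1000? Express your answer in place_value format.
Convert 2 tens, 4 ones (place-value notation) → 2×10 + 4 = 24 (decimal)
Convert 0b1000 (binary) → 8 (decimal)
Compute 24 ÷ 8 = 3
Convert 3 (decimal) → 3 ones (place-value notation)
3 ones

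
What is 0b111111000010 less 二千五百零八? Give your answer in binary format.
Convert 0b111111000010 (binary) → 2048 + 1024 + 512 + 256 + 128 + 64 + 2 = 4034 (decimal)
Convert 二千五百零八 (Chinese numeral) → 2×1000 + 5×100 + 8 = 2508 (decimal)
Compute 4034 - 2508 = 1526
Convert 1526 (decimal) → 1526 = 1024 + 256 + 128 + 64 + 32 + 16 + 4 + 2 → 0b10111110110 (binary)
0b10111110110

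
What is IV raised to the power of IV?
Convert IV (Roman numeral) → 4 (decimal)
Convert IV (Roman numeral) → 4 (decimal)
Compute 4 ^ 4 = 256
256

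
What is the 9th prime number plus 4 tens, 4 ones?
The 9th prime number = 23
Convert 4 tens, 4 ones (place-value notation) → 4×10 + 4 = 44 (decimal)
Compute 23 + 44 = 67
67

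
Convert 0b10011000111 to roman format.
Convert 0b10011000111 (binary) → 1024 + 128 + 64 + 4 + 2 + 1 = 1223 (decimal)
Convert 1223 (decimal) → 1223 = 1000 + 100 + 100 + 10 + 10 + 1 + 1 + 1 → MCCXXIII (Roman numeral)
MCCXXIII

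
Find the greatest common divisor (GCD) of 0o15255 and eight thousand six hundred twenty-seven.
Convert 0o15255 (octal) → 1×4096 + 5×512 + 2×64 + 5×8 + 5 = 6829 (decimal)
Convert eight thousand six hundred twenty-seven (English words) → 8×1000 + 6×100 + 27 = 8627 (decimal)
Compute gcd(6829, 8627) = 1
1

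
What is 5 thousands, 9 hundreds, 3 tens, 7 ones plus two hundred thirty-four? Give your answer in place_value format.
Convert 5 thousands, 9 hundreds, 3 tens, 7 ones (place-value notation) → 5×1000 + 9×100 + 3×10 + 7 = 5937 (decimal)
Convert two hundred thirty-four (English words) → 2×100 + 34 = 234 (decimal)
Compute 5937 + 234 = 6171
Convert 6171 (decimal) → 6171 = 6×1000 + 1×100 + 7×10 + 1 → 6 thousands, 1 hundred, 7 tens, 1 one (place-value notation)
6 thousands, 1 hundred, 7 tens, 1 one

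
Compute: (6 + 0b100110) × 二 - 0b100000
Convert 0b100110 (binary) → 32 + 4 + 2 = 38 (decimal)
Convert 二 (Chinese numeral) → 2 (decimal)
Convert 0b100000 (binary) → 32 (decimal)
Expression in decimal: (6 + 38) × 2 - 32
Parentheses first: 6 + 38 = 44
Multiply: 44 × 2 = 88
Subtract: 88 - 32 = 56
56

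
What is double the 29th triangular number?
The 29th triangular number = 29×30/2 = 435
Compute 435 × 2 = 870
870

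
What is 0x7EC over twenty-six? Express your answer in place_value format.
Convert 0x7EC (hexadecimal) → 7×256 + 14×16 + 12 = 2028 (decimal)
Convert twenty-six (English words) → 26 (decimal)
Compute 2028 ÷ 26 = 78
Convert 78 (decimal) → 78 = 7×10 + 8 → 7 tens, 8 ones (place-value notation)
7 tens, 8 ones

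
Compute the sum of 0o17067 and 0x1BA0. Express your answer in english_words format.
Convert 0o17067 (octal) → 1×4096 + 7×512 + 6×8 + 7 = 7735 (decimal)
Convert 0x1BA0 (hexadecimal) → 1×4096 + 11×256 + 10×16 = 7072 (decimal)
Compute 7735 + 7072 = 14807
Convert 14807 (decimal) → 14807 = 14×1000 + 8×100 + 7 → fourteen thousand eight hundred seven (English words)
fourteen thousand eight hundred seven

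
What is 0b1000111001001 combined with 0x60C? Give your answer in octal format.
Convert 0b1000111001001 (binary) → 4096 + 256 + 128 + 64 + 8 + 1 = 4553 (decimal)
Convert 0x60C (hexadecimal) → 6×256 + 12 = 1548 (decimal)
Compute 4553 + 1548 = 6101
Convert 6101 (decimal) → 6101 = 1×4096 + 3×512 + 7×64 + 2×8 + 5 → 0o13725 (octal)
0o13725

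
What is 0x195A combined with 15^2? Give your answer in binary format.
Convert 0x195A (hexadecimal) → 1×4096 + 9×256 + 5×16 + 10 = 6490 (decimal)
Convert 15^2 (power) → 225 (decimal)
Compute 6490 + 225 = 6715
Convert 6715 (decimal) → 6715 = 4096 + 2048 + 512 + 32 + 16 + 8 + 2 + 1 → 0b1101000111011 (binary)
0b1101000111011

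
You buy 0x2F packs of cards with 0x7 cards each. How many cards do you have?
Convert 0x7 (hexadecimal) → 7 (decimal)
Convert 0x2F (hexadecimal) → 2×16 + 15 = 47 (decimal)
Compute 7 × 47 = 329
329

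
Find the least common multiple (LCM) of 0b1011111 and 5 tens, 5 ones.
Convert 0b1011111 (binary) → 64 + 16 + 8 + 4 + 2 + 1 = 95 (decimal)
Convert 5 tens, 5 ones (place-value notation) → 5×10 + 5 = 55 (decimal)
Compute lcm(95, 55) = 1045
1045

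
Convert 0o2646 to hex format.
Convert 0o2646 (octal) → 2×512 + 6×64 + 4×8 + 6 = 1446 (decimal)
Convert 1446 (decimal) → 1446 = 5×256 + 10×16 + 6 → 0x5A6 (hexadecimal)
0x5A6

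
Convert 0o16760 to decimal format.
Convert 0o16760 (octal) → 1×4096 + 6×512 + 7×64 + 6×8 = 7664 (decimal)
7664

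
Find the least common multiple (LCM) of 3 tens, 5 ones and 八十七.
Convert 3 tens, 5 ones (place-value notation) → 3×10 + 5 = 35 (decimal)
Convert 八十七 (Chinese numeral) → 8×10 + 7 = 87 (decimal)
Compute lcm(35, 87) = 3045
3045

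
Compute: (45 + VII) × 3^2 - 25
Convert VII (Roman numeral) → 5 + 1 + 1 = 7 (decimal)
Convert 3^2 (power) → 9 (decimal)
Expression in decimal: (45 + 7) × 9 - 25
Parentheses first: 45 + 7 = 52
Multiply: 52 × 9 = 468
Subtract: 468 - 25 = 443
443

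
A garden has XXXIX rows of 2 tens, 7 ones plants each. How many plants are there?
Convert 2 tens, 7 ones (place-value notation) → 2×10 + 7 = 27 (decimal)
Convert XXXIX (Roman numeral) → 10 + 10 + 10 + 9 = 39 (decimal)
Compute 27 × 39 = 1053
1053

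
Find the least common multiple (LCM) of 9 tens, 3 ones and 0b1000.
Convert 9 tens, 3 ones (place-value notation) → 9×10 + 3 = 93 (decimal)
Convert 0b1000 (binary) → 8 (decimal)
Compute lcm(93, 8) = 744
744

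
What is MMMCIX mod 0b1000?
Convert MMMCIX (Roman numeral) → 1000 + 1000 + 1000 + 100 + 9 = 3109 (decimal)
Convert 0b1000 (binary) → 8 (decimal)
Compute 3109 mod 8 = 5
5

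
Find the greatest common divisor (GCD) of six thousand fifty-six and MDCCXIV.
Convert six thousand fifty-six (English words) → 6×1000 + 56 = 6056 (decimal)
Convert MDCCXIV (Roman numeral) → 1000 + 500 + 100 + 100 + 10 + 4 = 1714 (decimal)
Compute gcd(6056, 1714) = 2
2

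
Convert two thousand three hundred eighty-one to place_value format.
Convert two thousand three hundred eighty-one (English words) → 2×1000 + 3×100 + 81 = 2381 (decimal)
Convert 2381 (decimal) → 2381 = 2×1000 + 3×100 + 8×10 + 1 → 2 thousands, 3 hundreds, 8 tens, 1 one (place-value notation)
2 thousands, 3 hundreds, 8 tens, 1 one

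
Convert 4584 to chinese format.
Convert 4584 (decimal) → 4584 = 4×1000 + 5×100 + 8×10 + 4 → 四千五百八十四 (Chinese numeral)
四千五百八十四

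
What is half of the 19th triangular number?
The 19th triangular number = 19×20/2 = 190
Compute 190 ÷ 2 = 95
95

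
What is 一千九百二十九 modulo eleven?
Convert 一千九百二十九 (Chinese numeral) → 1×1000 + 9×100 + 2×10 + 9 = 1929 (decimal)
Convert eleven (English words) → 11 (decimal)
Compute 1929 mod 11 = 4
4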